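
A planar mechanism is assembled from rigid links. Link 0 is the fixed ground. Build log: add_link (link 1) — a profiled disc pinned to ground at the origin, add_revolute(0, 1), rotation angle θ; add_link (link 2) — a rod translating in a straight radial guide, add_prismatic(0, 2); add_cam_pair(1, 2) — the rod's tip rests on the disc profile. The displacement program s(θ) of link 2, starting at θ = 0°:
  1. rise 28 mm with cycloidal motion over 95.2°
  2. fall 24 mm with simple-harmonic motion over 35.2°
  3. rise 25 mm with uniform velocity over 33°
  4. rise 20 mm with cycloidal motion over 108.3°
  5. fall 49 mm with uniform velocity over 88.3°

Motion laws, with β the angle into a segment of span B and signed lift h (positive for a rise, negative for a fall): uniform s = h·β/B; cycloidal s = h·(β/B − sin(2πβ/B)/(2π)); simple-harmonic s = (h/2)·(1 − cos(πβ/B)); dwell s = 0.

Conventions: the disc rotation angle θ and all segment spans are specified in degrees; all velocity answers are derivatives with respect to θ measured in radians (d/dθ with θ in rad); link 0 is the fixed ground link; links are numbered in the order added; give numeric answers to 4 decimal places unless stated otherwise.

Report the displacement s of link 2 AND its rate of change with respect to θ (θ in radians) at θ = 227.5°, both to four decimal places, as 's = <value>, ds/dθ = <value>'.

seg 1 [0°–95.2°] cycloidal, h=28: full span → s += 28 → s = 28.0000
seg 2 [95.2°–130.4°] simple-harmonic, h=-24: full span → s += -24 → s = 4.0000
seg 3 [130.4°–163.4°] uniform, h=25: full span → s += 25 → s = 29.0000
seg 4 [163.4°–271.7°] cycloidal, h=20: θ=227.5° here. β=64.1, B=108.3. 20·(0.5919 − sin(2π·0.5919)/(2π)) = 13.5746 → s = 42.5746
velocity in seg [163.4°–271.7°] (cycloidal), θ in radians: β = 64.1° = 1.1188 rad, B = 108.3° = 1.8902 rad; ds/dθ = (h/B)(1 − cos(2πβ/B)) = (20/1.8902)(1 − cos(2π·0.5919)) = 19.447329 mm/rad

s = 42.5746, ds/dθ = 19.4473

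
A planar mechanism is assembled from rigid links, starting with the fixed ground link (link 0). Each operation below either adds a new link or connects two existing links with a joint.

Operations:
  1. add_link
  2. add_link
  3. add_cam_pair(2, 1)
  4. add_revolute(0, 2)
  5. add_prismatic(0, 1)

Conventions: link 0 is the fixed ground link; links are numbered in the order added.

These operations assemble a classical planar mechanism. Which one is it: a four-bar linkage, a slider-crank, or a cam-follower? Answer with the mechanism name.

links: 3 (incl. ground); joints: 1 revolute, 1 prismatic, 1 higher (cam) pair, forming one closed loop
3 links, revolute + prismatic + higher pair in one loop → cam-follower

cam-follower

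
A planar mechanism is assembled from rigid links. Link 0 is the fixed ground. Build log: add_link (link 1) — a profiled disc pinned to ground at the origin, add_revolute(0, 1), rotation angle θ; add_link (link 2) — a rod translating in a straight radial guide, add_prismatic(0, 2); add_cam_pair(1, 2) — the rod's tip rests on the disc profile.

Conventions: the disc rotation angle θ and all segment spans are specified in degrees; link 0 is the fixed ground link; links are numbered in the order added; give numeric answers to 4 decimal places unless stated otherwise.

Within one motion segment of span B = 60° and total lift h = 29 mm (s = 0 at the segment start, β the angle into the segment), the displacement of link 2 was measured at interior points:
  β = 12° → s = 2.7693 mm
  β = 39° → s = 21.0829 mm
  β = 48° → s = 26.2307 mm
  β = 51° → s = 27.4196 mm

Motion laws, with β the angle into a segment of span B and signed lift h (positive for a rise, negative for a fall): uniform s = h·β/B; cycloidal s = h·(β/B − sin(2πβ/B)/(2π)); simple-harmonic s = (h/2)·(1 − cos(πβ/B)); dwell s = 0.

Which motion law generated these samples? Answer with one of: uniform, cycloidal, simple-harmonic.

candidates at β/B = r: uniform s = h·r (linear in β); cycloidal s = h·(r − sin(2πr)/(2π)); simple-harmonic s = (h/2)(1 − cos(πr))
β=12°: printed 2.7693 | uniform 5.8000, cycloidal 1.4104, simple-harmonic 2.7693
β=39°: printed 21.0829 | uniform 18.8500, cycloidal 22.5840, simple-harmonic 21.0829
β=48°: printed 26.2307 | uniform 23.2000, cycloidal 27.5896, simple-harmonic 26.2307
β=51°: printed 27.4196 | uniform 24.6500, cycloidal 28.3840, simple-harmonic 27.4196
only one law matches every sample → simple-harmonic

simple-harmonic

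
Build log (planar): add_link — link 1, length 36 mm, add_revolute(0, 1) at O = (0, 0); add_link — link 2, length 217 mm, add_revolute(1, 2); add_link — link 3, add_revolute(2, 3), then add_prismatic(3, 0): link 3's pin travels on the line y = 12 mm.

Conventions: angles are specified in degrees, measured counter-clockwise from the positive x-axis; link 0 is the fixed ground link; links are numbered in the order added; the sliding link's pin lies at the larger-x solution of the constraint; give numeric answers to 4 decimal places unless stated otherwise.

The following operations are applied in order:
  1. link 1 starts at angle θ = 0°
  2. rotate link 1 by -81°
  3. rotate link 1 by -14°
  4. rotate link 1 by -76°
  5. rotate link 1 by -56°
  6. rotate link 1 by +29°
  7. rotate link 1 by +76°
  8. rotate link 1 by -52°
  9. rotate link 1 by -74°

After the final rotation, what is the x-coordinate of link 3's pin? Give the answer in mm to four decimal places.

geometry: r = 36 mm, L = 217 mm, e = 12 mm; θ starts at 0°
rotate link 1 by -81°: θ ← 0° -81° = -81°
rotate link 1 by -14°: θ ← -81° -14° = -95°
rotate link 1 by -76°: θ ← -95° -76° = -171°
rotate link 1 by -56°: θ ← -171° -56° = -227°
rotate link 1 by +29°: θ ← -227° +29° = -198°
rotate link 1 by +76°: θ ← -198° +76° = -122°
rotate link 1 by -52°: θ ← -122° -52° = -174°
rotate link 1 by -74°: θ ← -174° -74° = -248°
crank pin P = (r cos θ, r sin θ) = (-13.485837, 33.378619)
h = r sin θ − e = 33.378619 − 12 = 21.378619
x = r cos θ + √(L² − h²) = -13.485837 + 215.944332 = 202.458495

202.4585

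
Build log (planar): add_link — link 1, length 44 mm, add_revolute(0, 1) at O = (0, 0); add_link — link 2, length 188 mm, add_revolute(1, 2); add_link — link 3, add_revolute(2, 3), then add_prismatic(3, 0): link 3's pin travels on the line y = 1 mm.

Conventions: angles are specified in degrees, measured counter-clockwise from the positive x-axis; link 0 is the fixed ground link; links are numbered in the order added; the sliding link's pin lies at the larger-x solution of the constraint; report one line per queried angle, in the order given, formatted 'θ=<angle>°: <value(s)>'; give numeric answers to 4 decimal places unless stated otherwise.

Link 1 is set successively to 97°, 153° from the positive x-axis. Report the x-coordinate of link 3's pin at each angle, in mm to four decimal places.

geometry: r = 44 mm, L = 188 mm, e = 1 mm
θ=97°: crank pin P = (r cos θ, r sin θ) = (-5.362251, 43.672031)
θ=97°: h = r sin θ − e = 43.672031 − 1 = 42.672031
θ=97°: x = r cos θ + √(L² − h²) = -5.362251 + 183.093140 = 177.730889
θ=153°: crank pin P = (r cos θ, r sin θ) = (-39.204287, 19.975582)
θ=153°: h = r sin θ − e = 19.975582 − 1 = 18.975582
θ=153°: x = r cos θ + √(L² − h²) = -39.204287 + 187.039908 = 147.835621

θ=97°: 177.7309
θ=153°: 147.8356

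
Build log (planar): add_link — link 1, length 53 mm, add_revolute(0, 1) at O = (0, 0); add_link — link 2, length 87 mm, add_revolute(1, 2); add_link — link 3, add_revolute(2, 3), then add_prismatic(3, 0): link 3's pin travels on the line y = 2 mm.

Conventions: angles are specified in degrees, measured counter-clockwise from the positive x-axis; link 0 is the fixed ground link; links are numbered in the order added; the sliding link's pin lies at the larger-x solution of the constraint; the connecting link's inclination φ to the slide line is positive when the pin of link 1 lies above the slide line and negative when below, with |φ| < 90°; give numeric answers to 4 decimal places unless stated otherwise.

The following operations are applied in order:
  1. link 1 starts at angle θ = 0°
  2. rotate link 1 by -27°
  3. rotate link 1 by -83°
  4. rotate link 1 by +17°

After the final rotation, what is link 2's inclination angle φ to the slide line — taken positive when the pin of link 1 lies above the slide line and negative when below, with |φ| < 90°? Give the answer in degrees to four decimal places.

geometry: r = 53 mm, L = 87 mm, e = 2 mm; θ starts at 0°
rotate link 1 by -27°: θ ← 0° -27° = -27°
rotate link 1 by -83°: θ ← -27° -83° = -110°
rotate link 1 by +17°: θ ← -110° +17° = -93°
h = r sin θ − e = -52.927365 − 2 = -54.927365
sin φ = h / L = -54.927365 / 87 = -0.63134903
φ = arcsin(-0.63134903) = -39.149722°

-39.1497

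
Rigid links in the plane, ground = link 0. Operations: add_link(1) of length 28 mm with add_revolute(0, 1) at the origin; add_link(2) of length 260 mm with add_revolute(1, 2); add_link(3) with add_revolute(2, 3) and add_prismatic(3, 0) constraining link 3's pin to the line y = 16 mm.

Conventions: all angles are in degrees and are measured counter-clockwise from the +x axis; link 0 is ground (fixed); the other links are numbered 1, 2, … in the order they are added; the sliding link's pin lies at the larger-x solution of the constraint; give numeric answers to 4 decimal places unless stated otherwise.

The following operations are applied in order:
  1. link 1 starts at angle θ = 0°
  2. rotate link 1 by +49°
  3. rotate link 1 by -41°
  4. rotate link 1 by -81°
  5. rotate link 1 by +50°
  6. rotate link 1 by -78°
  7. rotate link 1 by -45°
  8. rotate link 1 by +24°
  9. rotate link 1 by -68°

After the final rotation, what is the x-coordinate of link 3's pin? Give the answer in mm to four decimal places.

geometry: r = 28 mm, L = 260 mm, e = 16 mm; θ starts at 0°
rotate link 1 by +49°: θ ← 0° +49° = 49°
rotate link 1 by -41°: θ ← 49° -41° = 8°
rotate link 1 by -81°: θ ← 8° -81° = -73°
rotate link 1 by +50°: θ ← -73° +50° = -23°
rotate link 1 by -78°: θ ← -23° -78° = -101°
rotate link 1 by -45°: θ ← -101° -45° = -146°
rotate link 1 by +24°: θ ← -146° +24° = -122°
rotate link 1 by -68°: θ ← -122° -68° = -190°
crank pin P = (r cos θ, r sin θ) = (-27.574617, 4.862149)
h = r sin θ − e = 4.862149 − 16 = -11.137851
x = r cos θ + √(L² − h²) = -27.574617 + 259.761329 = 232.186712

232.1867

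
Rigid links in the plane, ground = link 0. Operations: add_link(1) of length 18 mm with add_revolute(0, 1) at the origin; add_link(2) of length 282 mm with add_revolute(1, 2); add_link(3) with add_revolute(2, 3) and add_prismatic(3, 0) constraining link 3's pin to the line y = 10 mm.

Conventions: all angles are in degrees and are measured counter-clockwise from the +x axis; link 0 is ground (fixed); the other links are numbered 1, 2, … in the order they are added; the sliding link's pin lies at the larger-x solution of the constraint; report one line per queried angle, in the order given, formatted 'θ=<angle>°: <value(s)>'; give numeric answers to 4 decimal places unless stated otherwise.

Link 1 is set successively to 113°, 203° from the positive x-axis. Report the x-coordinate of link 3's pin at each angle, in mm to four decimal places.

geometry: r = 18 mm, L = 282 mm, e = 10 mm
θ=113°: crank pin P = (r cos θ, r sin θ) = (-7.033160, 16.569087)
θ=113°: h = r sin θ − e = 16.569087 − 10 = 6.569087
θ=113°: x = r cos θ + √(L² − h²) = -7.033160 + 281.923477 = 274.890317
θ=203°: crank pin P = (r cos θ, r sin θ) = (-16.569087, -7.033160)
θ=203°: h = r sin θ − e = -7.033160 − 10 = -17.033160
θ=203°: x = r cos θ + √(L² − h²) = -16.569087 + 281.485118 = 264.916030

θ=113°: 274.8903
θ=203°: 264.9160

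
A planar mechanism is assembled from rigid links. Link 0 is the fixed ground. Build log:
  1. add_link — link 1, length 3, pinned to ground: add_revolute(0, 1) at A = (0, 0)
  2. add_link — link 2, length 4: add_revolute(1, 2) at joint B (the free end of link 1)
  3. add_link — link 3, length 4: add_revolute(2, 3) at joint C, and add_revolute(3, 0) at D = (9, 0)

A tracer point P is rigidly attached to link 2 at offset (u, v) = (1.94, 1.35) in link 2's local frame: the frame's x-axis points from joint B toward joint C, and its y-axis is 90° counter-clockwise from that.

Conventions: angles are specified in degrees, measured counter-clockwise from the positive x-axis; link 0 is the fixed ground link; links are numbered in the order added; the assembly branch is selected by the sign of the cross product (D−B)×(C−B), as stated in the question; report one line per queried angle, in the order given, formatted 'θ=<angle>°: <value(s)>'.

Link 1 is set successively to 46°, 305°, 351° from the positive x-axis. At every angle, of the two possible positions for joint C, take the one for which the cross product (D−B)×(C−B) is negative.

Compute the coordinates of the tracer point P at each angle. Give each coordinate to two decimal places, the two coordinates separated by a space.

A=(0,0), D=(9.00,0)
θ=46°: B = A + 3.00·(cos46°, sin46°) = (2.0840, 2.1580)
θ=46°: |BD| = 7.2449
θ=46°: circle(B,4.00) ∩ circle(D,4.00): a=3.6224, h=1.6964
θ=46°:   candidates: C₊=(6.0473,2.6984) cross=12.290; C₋=(5.0367,-0.5404) cross=-12.290
θ=46°:   branch - wants cross < 0 → take C=(5.0367,-0.5404) (cross=-12.290)
θ=46°: ex = (C−B)/|BC| = (0.7382,-0.6746); ey = (0.6746,0.7382)
θ=46°: P = B + 1.94·ex + 1.35·ey = (4.4268,1.8458)
θ=305°: B = A + 3.00·(cos305°, sin305°) = (1.7207, -2.4575)
θ=305°: |BD| = 7.6829
θ=305°: circle(B,4.00) ∩ circle(D,4.00): a=3.8414, h=1.1150
θ=305°:   candidates: C₊=(5.0037,-0.1723) cross=8.567; C₋=(5.7170,-2.2852) cross=-8.567
θ=305°:   branch - wants cross < 0 → take C=(5.7170,-2.2852) (cross=-8.567)
θ=305°: ex = (C−B)/|BC| = (0.9991,0.0431); ey = (-0.0431,0.9991)
θ=305°: P = B + 1.94·ex + 1.35·ey = (3.6008,-1.0252)
θ=351°: B = A + 3.00·(cos351°, sin351°) = (2.9631, -0.4693)
θ=351°: |BD| = 6.0551
θ=351°: circle(B,4.00) ∩ circle(D,4.00): a=3.0276, h=2.6142
θ=351°:   candidates: C₊=(5.7789,2.3716) cross=15.829; C₋=(6.1841,-2.8409) cross=-15.829
θ=351°:   branch - wants cross < 0 → take C=(6.1841,-2.8409) (cross=-15.829)
θ=351°: ex = (C−B)/|BC| = (0.8053,-0.5929); ey = (0.5929,0.8053)
θ=351°: P = B + 1.94·ex + 1.35·ey = (5.3257,-0.5324)

θ=46°: 4.43 1.85
θ=305°: 3.60 -1.03
θ=351°: 5.33 -0.53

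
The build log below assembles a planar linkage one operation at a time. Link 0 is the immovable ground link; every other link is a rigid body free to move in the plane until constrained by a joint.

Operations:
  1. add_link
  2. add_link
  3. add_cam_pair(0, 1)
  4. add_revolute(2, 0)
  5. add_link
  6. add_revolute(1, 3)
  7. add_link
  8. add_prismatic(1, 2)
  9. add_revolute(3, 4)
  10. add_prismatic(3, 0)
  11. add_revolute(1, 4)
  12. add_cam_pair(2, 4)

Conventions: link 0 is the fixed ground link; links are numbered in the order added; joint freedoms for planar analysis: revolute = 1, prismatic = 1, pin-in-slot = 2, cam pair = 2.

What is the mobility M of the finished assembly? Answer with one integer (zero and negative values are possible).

(L,J1,J2)=(1,0,0); link0 fixed
link1: (2,0,0)
link2: (3,0,0)
C 0-1 [J2]: (3,0,1)
R 2-0 [J1]: (3,1,1)
link3: (4,1,1)
R 1-3 [J1]: (4,2,1)
link4: (5,2,1)
P 1-2 [J1]: (5,3,1)
R 3-4 [J1]: (5,4,1)
P 3-0 [J1]: (5,5,1)
R 1-4 [J1]: (5,6,1)
C 2-4 [J2]: (5,6,2)
Grübler: 3·4 − 2·6 − 2 = -2

M = -2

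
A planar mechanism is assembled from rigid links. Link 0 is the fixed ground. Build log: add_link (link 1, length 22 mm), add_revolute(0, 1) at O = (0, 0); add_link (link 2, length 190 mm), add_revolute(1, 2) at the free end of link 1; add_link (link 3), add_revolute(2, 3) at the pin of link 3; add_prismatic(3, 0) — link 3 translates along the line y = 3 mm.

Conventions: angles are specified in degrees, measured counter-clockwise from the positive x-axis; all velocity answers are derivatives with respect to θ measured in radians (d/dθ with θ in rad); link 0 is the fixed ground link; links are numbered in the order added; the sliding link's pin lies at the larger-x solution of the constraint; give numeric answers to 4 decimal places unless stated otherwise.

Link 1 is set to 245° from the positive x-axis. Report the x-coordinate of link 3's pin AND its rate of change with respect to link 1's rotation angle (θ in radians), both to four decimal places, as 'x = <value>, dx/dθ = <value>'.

geometry: r = 22 mm, L = 190 mm, e = 3 mm
crank pin P = (r cos θ, r sin θ) = (-9.297602, -19.938771)
h = r sin θ − e = -19.938771 − 3 = -22.938771
x = r cos θ + √(L² − h²) = -9.297602 + 188.610214 = 179.312612
dx/dθ = −r sin θ − h·r cos θ/√(L² − h²) (θ in radians; h = -22.938771) = 18.807997

x = 179.3126, dx/dθ = 18.8080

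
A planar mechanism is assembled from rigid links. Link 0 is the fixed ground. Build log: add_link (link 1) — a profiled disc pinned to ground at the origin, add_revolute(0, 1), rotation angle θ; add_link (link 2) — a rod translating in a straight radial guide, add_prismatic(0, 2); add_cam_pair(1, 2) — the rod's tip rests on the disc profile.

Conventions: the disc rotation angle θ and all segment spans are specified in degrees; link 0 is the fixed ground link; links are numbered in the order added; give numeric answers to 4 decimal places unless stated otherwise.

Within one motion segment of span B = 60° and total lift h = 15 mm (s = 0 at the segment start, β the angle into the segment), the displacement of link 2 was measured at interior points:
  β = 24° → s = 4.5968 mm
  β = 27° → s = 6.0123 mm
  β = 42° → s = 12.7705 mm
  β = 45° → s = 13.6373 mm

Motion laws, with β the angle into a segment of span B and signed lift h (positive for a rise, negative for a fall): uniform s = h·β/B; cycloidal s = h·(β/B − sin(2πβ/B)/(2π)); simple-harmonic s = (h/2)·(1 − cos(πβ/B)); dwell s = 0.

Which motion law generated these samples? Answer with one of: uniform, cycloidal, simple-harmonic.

candidates at β/B = r: uniform s = h·r (linear in β); cycloidal s = h·(r − sin(2πr)/(2π)); simple-harmonic s = (h/2)(1 − cos(πr))
β=24°: printed 4.5968 | uniform 6.0000, cycloidal 4.5968, simple-harmonic 5.1824
β=27°: printed 6.0123 | uniform 6.7500, cycloidal 6.0123, simple-harmonic 6.3267
β=42°: printed 12.7705 | uniform 10.5000, cycloidal 12.7705, simple-harmonic 11.9084
β=45°: printed 13.6373 | uniform 11.2500, cycloidal 13.6373, simple-harmonic 12.8033
only one law matches every sample → cycloidal

cycloidal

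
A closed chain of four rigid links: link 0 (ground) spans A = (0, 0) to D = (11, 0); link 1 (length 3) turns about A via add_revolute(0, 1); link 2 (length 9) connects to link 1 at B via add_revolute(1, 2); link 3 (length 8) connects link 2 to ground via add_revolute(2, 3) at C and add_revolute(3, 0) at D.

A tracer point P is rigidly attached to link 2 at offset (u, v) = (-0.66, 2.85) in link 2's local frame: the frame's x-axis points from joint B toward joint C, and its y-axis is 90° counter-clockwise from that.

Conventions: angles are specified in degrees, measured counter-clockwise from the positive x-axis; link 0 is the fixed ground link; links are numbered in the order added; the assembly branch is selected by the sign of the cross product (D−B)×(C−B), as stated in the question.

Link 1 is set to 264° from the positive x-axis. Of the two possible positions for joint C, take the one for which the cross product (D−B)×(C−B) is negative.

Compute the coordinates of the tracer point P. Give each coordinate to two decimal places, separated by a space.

A=(0,0), D=(11.00,0)
B = A + 3.00·(cos264°, sin264°) = (-0.3136, -2.9836)
|BD| = 11.7004
circle(B,9.00) ∩ circle(D,8.00): a=6.5767, h=6.1439
  candidates: C₊=(4.4790,4.6343) cross=71.886; C₋=(7.6123,-7.2473) cross=-71.886
  branch - wants cross < 0 → take C=(7.6123,-7.2473) (cross=-71.886)
ex = (C−B)/|BC| = (0.8807,-0.4738); ey = (0.4738,0.8807)
P = B + -0.66·ex + 2.85·ey = (0.4554,-0.1610)

0.46 -0.16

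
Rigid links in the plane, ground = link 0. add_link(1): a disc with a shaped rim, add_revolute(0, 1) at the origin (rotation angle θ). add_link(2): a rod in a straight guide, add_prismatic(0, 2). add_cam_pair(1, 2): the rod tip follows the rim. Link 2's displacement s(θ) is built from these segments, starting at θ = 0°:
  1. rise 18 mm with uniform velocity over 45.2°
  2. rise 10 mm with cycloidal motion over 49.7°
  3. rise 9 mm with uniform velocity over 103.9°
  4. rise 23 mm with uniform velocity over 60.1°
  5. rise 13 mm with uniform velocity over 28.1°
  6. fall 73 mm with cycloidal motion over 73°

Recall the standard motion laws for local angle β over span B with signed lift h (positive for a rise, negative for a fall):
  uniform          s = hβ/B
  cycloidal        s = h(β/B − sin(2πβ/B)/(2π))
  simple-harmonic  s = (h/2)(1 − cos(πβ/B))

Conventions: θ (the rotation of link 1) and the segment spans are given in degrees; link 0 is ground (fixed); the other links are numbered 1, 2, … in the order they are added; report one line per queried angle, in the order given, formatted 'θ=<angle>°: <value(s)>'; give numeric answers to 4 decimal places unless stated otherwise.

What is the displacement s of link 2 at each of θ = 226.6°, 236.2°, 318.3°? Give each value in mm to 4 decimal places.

segment 1 (0° to 45.2°, uniform, h = 18) is passed completely: s = 0.0000 + (18) = 18.0000
segment 2 (45.2° to 94.9°, cycloidal, h = 10) is passed completely: s = 18.0000 + (10) = 28.0000
segment 3 (94.9° to 198.8°, uniform, h = 9) is passed completely: s = 28.0000 + (9) = 37.0000
θ = 226.6° falls in segment 4 (198.8° to 258.9°, uniform, h = 23): β = 226.6 − 198.8 = 27.8°, B = 60.1°; Δs = 23·27.8/60.1 = 10.6389; s = 37.0000 + 10.6389 = 47.6389
θ = 236.2° falls in segment 4 (198.8° to 258.9°, uniform, h = 23): β = 236.2 − 198.8 = 37.4°, B = 60.1°; Δs = 23·37.4/60.1 = 14.3128; s = 37.0000 + 14.3128 = 51.3128
segment 4 (198.8° to 258.9°, uniform, h = 23) is passed completely: s = 37.0000 + (23) = 60.0000
segment 5 (258.9° to 287°, uniform, h = 13) is passed completely: s = 60.0000 + (13) = 73.0000
θ = 318.3° falls in segment 6 (287° to 360°, cycloidal, h = -73): β = 318.3 − 287 = 31.3°, B = 73°; Δs = -73·(0.4288 − sin(2π·0.4288)/(2π)) = -26.2719; s = 73.0000 − 26.2719 = 46.7281

θ=226.6°: 47.6389
θ=236.2°: 51.3128
θ=318.3°: 46.7281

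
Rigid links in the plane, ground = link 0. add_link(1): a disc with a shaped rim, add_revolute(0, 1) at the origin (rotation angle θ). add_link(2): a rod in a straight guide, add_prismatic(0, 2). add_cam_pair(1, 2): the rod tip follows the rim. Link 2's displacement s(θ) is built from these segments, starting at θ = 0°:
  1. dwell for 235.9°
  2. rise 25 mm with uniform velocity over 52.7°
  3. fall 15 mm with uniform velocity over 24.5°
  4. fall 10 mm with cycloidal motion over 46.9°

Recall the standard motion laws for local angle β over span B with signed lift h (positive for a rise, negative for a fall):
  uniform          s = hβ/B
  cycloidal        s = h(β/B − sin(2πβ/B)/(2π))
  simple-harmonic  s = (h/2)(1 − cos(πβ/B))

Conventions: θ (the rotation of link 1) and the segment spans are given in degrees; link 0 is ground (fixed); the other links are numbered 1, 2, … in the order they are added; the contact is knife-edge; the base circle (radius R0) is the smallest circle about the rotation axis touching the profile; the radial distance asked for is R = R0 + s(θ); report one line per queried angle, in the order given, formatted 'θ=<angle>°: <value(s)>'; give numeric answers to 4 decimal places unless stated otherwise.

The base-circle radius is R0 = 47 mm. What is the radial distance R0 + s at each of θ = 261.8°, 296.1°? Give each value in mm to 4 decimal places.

segment 1 (0° to 235.9°, dwell): s unchanged at 0.0000
θ = 261.8° falls in segment 2 (235.9° to 288.6°, uniform, h = 25): β = 261.8 − 235.9 = 25.9°, B = 52.7°; Δs = 25·25.9/52.7 = 12.2865; s = 0.0000 + 12.2865 = 12.2865
segment 2 (235.9° to 288.6°, uniform, h = 25) is passed completely: s = 0.0000 + (25) = 25.0000
θ = 296.1° falls in segment 3 (288.6° to 313.1°, uniform, h = -15): β = 296.1 − 288.6 = 7.5°, B = 24.5°; Δs = -15·7.5/24.5 = -4.5918; s = 25.0000 − 4.5918 = 20.4082
θ=261.8°: R = R0 + s = 47 + 12.2865 = 59.2865
θ=296.1°: R = R0 + s = 47 + 20.4082 = 67.4082

θ=261.8°: 59.2865
θ=296.1°: 67.4082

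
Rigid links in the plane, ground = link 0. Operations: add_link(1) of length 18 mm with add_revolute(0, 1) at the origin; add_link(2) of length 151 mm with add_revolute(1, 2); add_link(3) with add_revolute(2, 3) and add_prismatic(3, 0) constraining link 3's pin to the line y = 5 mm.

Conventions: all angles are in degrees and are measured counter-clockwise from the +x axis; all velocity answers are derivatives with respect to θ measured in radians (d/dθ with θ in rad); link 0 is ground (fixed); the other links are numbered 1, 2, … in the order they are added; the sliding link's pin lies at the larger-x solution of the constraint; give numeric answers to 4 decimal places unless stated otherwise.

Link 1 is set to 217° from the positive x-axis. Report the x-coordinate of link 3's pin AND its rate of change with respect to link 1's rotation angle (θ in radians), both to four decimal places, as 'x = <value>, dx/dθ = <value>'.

geometry: r = 18 mm, L = 151 mm, e = 5 mm
crank pin P = (r cos θ, r sin θ) = (-14.375439, -10.832670)
h = r sin θ − e = -10.832670 − 5 = -15.832670
x = r cos θ + √(L² − h²) = -14.375439 + 150.167661 = 135.792222
dx/dθ = −r sin θ − h·r cos θ/√(L² − h²) (θ in radians; h = -15.832670) = 9.317021

x = 135.7922, dx/dθ = 9.3170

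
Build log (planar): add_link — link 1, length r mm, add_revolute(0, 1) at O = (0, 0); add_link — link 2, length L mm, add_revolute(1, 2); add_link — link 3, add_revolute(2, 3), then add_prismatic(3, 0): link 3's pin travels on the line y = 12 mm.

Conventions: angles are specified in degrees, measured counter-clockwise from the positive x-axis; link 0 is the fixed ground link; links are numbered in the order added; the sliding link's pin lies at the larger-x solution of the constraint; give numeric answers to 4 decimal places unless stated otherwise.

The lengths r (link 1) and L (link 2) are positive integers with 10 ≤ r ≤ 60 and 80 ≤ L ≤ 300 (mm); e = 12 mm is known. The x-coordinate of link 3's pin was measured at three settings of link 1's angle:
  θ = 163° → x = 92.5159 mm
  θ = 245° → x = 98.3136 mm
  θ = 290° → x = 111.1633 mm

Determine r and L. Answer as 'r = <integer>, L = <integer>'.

constraint per measurement: (x − r cos θ)² + (r sin θ − e)² = L²
subtracting the θ₁ and θ₂ equations cancels the r² and L² terms:
r = (x₁² − x₂²) / (2[(x₁cos θ₁ + e sin θ₁) − (x₂cos θ₂ + e sin θ₂)]) = 17.0001 → r = 17
L² = (x₁ − r cos θ₁)² + (r sin θ₁ − e)² = 11880.9995 → L = 109.0000 → L = 109
check at θ₃=290°: x = 111.1633 (printed 111.1633) ✓

r = 17, L = 109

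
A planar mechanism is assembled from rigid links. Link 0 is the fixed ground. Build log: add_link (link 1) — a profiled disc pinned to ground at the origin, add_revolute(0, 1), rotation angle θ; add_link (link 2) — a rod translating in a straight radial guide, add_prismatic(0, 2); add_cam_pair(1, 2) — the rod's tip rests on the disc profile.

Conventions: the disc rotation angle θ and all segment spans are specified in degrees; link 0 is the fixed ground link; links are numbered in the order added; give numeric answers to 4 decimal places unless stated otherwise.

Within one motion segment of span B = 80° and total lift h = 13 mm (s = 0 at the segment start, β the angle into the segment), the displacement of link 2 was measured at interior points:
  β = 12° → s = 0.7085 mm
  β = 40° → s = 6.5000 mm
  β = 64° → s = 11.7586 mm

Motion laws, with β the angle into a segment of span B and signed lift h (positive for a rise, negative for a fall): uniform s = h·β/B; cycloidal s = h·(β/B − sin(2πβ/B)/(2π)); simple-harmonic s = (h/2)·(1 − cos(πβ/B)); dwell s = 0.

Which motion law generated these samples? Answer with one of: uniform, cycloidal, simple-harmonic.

candidates at β/B = r: uniform s = h·r (linear in β); cycloidal s = h·(r − sin(2πr)/(2π)); simple-harmonic s = (h/2)(1 − cos(πr))
β=12°: printed 0.7085 | uniform 1.9500, cycloidal 0.2761, simple-harmonic 0.7085
β=40°: printed 6.5000 | uniform 6.5000, cycloidal 6.5000, simple-harmonic 6.5000
β=64°: printed 11.7586 | uniform 10.4000, cycloidal 12.3677, simple-harmonic 11.7586
only one law matches every sample → simple-harmonic

simple-harmonic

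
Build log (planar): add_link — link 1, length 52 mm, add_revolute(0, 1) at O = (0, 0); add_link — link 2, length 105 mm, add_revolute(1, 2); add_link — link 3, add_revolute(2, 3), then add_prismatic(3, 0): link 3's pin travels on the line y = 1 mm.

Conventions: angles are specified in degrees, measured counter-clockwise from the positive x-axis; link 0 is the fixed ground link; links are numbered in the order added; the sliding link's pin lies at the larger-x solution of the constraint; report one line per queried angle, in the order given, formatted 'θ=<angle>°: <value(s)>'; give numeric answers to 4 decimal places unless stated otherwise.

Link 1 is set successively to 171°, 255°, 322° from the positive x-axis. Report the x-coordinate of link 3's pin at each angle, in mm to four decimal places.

geometry: r = 52 mm, L = 105 mm, e = 1 mm
θ=171°: crank pin P = (r cos θ, r sin θ) = (-51.359794, 8.134592)
θ=171°: h = r sin θ − e = 8.134592 − 1 = 7.134592
θ=171°: x = r cos θ + √(L² − h²) = -51.359794 + 104.757327 = 53.397533
θ=255°: crank pin P = (r cos θ, r sin θ) = (-13.458590, -50.228143)
θ=255°: h = r sin θ − e = -50.228143 − 1 = -51.228143
θ=255°: x = r cos θ + √(L² − h²) = -13.458590 + 91.655209 = 78.196619
θ=322°: crank pin P = (r cos θ, r sin θ) = (40.976559, -32.014397)
θ=322°: h = r sin θ − e = -32.014397 − 1 = -33.014397
θ=322°: x = r cos θ + √(L² − h²) = 40.976559 + 99.674719 = 140.651278

θ=171°: 53.3975
θ=255°: 78.1966
θ=322°: 140.6513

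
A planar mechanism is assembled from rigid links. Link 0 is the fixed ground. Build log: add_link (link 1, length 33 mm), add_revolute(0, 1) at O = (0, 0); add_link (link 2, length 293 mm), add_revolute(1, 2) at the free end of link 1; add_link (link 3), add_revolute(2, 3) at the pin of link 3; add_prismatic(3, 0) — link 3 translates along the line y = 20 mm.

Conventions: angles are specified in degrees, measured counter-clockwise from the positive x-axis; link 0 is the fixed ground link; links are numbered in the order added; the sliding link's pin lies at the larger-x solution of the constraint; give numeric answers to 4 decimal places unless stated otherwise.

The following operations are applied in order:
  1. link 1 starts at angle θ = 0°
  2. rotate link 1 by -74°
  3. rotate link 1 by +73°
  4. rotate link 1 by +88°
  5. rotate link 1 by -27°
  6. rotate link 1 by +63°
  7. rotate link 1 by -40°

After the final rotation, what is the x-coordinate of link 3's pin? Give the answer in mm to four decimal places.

geometry: r = 33 mm, L = 293 mm, e = 20 mm; θ starts at 0°
rotate link 1 by -74°: θ ← 0° -74° = -74°
rotate link 1 by +73°: θ ← -74° +73° = -1°
rotate link 1 by +88°: θ ← -1° +88° = 87°
rotate link 1 by -27°: θ ← 87° -27° = 60°
rotate link 1 by +63°: θ ← 60° +63° = 123°
rotate link 1 by -40°: θ ← 123° -40° = 83°
crank pin P = (r cos θ, r sin θ) = (4.021688, 32.754023)
h = r sin θ − e = 32.754023 − 20 = 12.754023
x = r cos θ + √(L² − h²) = 4.021688 + 292.722283 = 296.743971

296.7440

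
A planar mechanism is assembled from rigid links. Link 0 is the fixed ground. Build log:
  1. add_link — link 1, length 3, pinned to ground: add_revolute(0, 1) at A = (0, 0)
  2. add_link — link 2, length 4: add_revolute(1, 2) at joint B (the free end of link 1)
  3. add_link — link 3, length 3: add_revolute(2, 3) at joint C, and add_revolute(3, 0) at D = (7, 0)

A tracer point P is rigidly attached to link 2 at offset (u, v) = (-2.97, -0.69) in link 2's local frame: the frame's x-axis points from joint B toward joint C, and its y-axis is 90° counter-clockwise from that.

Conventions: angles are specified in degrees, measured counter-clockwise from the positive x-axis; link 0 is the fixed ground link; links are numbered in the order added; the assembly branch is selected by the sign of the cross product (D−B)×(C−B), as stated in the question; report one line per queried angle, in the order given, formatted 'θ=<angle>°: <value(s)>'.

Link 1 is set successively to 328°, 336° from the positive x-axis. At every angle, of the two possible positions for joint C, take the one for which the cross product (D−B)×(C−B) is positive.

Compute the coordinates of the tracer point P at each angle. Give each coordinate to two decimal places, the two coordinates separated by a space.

A=(0,0), D=(7.00,0)
θ=328°: B = A + 3.00·(cos328°, sin328°) = (2.5441, -1.5898)
θ=328°: |BD| = 4.7310
θ=328°: circle(B,4.00) ∩ circle(D,3.00): a=3.1053, h=2.5213
θ=328°:   candidates: C₊=(4.6216,1.8285) cross=11.928; C₋=(6.3161,-2.9210) cross=-11.928
θ=328°:   branch + wants cross > 0 → take C=(4.6216,1.8285) (cross=11.928)
θ=328°: ex = (C−B)/|BC| = (0.5194,0.8546); ey = (-0.8546,0.5194)
θ=328°: P = B + -2.97·ex + -0.69·ey = (1.5913,-4.4861)
θ=336°: B = A + 3.00·(cos336°, sin336°) = (2.7406, -1.2202)
θ=336°: |BD| = 4.4307
θ=336°: circle(B,4.00) ∩ circle(D,3.00): a=3.0053, h=2.6397
θ=336°:   candidates: C₊=(4.9027,2.1451) cross=11.696; C₋=(6.3567,-2.9302) cross=-11.696
θ=336°:   branch + wants cross > 0 → take C=(4.9027,2.1451) (cross=11.696)
θ=336°: ex = (C−B)/|BC| = (0.5405,0.8413); ey = (-0.8413,0.5405)
θ=336°: P = B + -2.97·ex + -0.69·ey = (1.7158,-4.0919)

θ=328°: 1.59 -4.49
θ=336°: 1.72 -4.09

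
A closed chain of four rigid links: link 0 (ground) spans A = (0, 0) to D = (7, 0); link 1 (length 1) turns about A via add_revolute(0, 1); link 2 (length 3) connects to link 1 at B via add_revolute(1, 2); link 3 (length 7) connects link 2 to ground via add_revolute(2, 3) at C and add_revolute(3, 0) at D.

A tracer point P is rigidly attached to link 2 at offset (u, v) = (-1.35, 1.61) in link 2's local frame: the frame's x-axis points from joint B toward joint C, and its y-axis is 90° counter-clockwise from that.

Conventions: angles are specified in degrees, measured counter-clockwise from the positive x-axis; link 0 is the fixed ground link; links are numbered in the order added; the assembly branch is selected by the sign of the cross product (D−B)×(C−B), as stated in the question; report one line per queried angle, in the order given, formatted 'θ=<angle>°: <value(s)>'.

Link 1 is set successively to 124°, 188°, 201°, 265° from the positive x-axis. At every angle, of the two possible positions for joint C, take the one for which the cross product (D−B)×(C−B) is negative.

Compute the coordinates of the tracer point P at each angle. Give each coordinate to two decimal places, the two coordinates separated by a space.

A=(0,0), D=(7.00,0)
θ=124°: B = A + 1.00·(cos124°, sin124°) = (-0.5592, 0.8290)
θ=124°: |BD| = 7.6045
θ=124°: circle(B,3.00) ∩ circle(D,7.00): a=1.1722, h=2.7615
θ=124°:   candidates: C₊=(0.9071,3.4463) cross=21.000; C₋=(0.3050,-2.0438) cross=-21.000
θ=124°:   branch - wants cross < 0 → take C=(0.3050,-2.0438) (cross=-21.000)
θ=124°: ex = (C−B)/|BC| = (0.2881,-0.9576); ey = (0.9576,0.2881)
θ=124°: P = B + -1.35·ex + 1.61·ey = (0.5937,2.5856)
θ=188°: B = A + 1.00·(cos188°, sin188°) = (-0.9903, -0.1392)
θ=188°: |BD| = 7.9915
θ=188°: circle(B,3.00) ∩ circle(D,7.00): a=1.4931, h=2.6021
θ=188°:   candidates: C₊=(0.4573,2.4885) cross=20.794; C₋=(0.5479,-2.7148) cross=-20.794
θ=188°:   branch - wants cross < 0 → take C=(0.5479,-2.7148) (cross=-20.794)
θ=188°: ex = (C−B)/|BC| = (0.5127,-0.8586); ey = (0.8586,0.5127)
θ=188°: P = B + -1.35·ex + 1.61·ey = (-0.3002,1.8454)
θ=201°: B = A + 1.00·(cos201°, sin201°) = (-0.9336, -0.3584)
θ=201°: |BD| = 7.9417
θ=201°: circle(B,3.00) ∩ circle(D,7.00): a=1.4525, h=2.6249
θ=201°:   candidates: C₊=(0.3990,2.3294) cross=20.846; C₋=(0.6359,-2.9151) cross=-20.846
θ=201°:   branch - wants cross < 0 → take C=(0.6359,-2.9151) (cross=-20.846)
θ=201°: ex = (C−B)/|BC| = (0.5231,-0.8522); ey = (0.8522,0.5231)
θ=201°: P = B + -1.35·ex + 1.61·ey = (-0.2677,1.6344)
θ=265°: B = A + 1.00·(cos265°, sin265°) = (-0.0872, -0.9962)
θ=265°: |BD| = 7.1568
θ=265°: circle(B,3.00) ∩ circle(D,7.00): a=0.7839, h=2.8958
θ=265°:   candidates: C₊=(0.2860,1.9805) cross=20.725; C₋=(1.0922,-3.7547) cross=-20.725
θ=265°:   branch - wants cross < 0 → take C=(1.0922,-3.7547) (cross=-20.725)
θ=265°: ex = (C−B)/|BC| = (0.3931,-0.9195); ey = (0.9195,0.3931)
θ=265°: P = B + -1.35·ex + 1.61·ey = (0.8625,0.8780)

θ=124°: 0.59 2.59
θ=188°: -0.30 1.85
θ=201°: -0.27 1.63
θ=265°: 0.86 0.88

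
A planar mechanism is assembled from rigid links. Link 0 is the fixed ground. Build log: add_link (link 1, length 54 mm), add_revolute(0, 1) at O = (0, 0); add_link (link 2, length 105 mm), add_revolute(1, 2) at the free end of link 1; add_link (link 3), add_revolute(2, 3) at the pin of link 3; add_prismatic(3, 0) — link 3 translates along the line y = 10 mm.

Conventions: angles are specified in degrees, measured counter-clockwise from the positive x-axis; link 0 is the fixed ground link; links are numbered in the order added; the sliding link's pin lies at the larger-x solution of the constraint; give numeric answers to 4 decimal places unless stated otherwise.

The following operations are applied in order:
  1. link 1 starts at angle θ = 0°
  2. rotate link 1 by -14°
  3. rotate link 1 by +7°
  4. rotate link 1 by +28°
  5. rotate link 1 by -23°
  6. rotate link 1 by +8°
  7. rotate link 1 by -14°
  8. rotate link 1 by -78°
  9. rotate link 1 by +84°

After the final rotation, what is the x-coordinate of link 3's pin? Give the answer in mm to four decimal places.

geometry: r = 54 mm, L = 105 mm, e = 10 mm; θ starts at 0°
rotate link 1 by -14°: θ ← 0° -14° = -14°
rotate link 1 by +7°: θ ← -14° +7° = -7°
rotate link 1 by +28°: θ ← -7° +28° = 21°
rotate link 1 by -23°: θ ← 21° -23° = -2°
rotate link 1 by +8°: θ ← -2° +8° = 6°
rotate link 1 by -14°: θ ← 6° -14° = -8°
rotate link 1 by -78°: θ ← -8° -78° = -86°
rotate link 1 by +84°: θ ← -86° +84° = -2°
crank pin P = (r cos θ, r sin θ) = (53.967105, -1.884573)
h = r sin θ − e = -1.884573 − 10 = -11.884573
x = r cos θ + √(L² − h²) = 53.967105 + 104.325246 = 158.292351

158.2924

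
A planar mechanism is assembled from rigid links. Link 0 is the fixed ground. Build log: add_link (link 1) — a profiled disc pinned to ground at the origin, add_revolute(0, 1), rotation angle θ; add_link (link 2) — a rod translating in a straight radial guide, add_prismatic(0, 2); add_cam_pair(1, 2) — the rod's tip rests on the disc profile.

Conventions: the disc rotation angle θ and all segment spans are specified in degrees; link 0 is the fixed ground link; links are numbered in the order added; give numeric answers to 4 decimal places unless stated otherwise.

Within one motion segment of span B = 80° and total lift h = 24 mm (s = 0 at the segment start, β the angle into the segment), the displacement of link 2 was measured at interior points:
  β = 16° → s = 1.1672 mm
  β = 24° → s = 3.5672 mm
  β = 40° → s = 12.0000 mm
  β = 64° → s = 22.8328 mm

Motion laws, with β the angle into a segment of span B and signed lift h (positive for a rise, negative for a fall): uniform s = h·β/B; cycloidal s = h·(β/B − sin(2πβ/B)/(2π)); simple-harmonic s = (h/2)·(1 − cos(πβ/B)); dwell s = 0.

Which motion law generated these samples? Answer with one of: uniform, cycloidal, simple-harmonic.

candidates at β/B = r: uniform s = h·r (linear in β); cycloidal s = h·(r − sin(2πr)/(2π)); simple-harmonic s = (h/2)(1 − cos(πr))
β=16°: printed 1.1672 | uniform 4.8000, cycloidal 1.1672, simple-harmonic 2.2918
β=24°: printed 3.5672 | uniform 7.2000, cycloidal 3.5672, simple-harmonic 4.9466
β=40°: printed 12.0000 | uniform 12.0000, cycloidal 12.0000, simple-harmonic 12.0000
β=64°: printed 22.8328 | uniform 19.2000, cycloidal 22.8328, simple-harmonic 21.7082
only one law matches every sample → cycloidal

cycloidal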